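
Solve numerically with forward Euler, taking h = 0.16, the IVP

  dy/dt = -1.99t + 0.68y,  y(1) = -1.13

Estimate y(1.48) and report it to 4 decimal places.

Euler: y_{n+1} = y_n + h·f(t_n, y_n).
t=1.000000, y=-1.130000: f=-2.758400 → y ← -1.130000 + 0.16·(-2.758400) = -1.571344
t=1.160000, y=-1.571344: f=-3.376914 → y ← -1.571344 + 0.16·(-3.376914) = -2.111650
t=1.320000, y=-2.111650: f=-4.062722 → y ← -2.111650 + 0.16·(-4.062722) = -2.761686
y(1.48) ≈ -2.7617

-2.7617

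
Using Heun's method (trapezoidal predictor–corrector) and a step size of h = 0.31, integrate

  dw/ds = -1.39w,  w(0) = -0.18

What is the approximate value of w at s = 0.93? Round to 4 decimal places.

-0.0522

Heun: k1 = f(s_n, w_n); k2 = f(s_n + h, w_n + h·k1); w_{n+1} = w_n + (h/2)·(k1 + k2).
s=0.000000, w=-0.180000:
  k1 = f(0.000000, -0.180000) = 0.250200
  k2 = f(0.310000, -0.102438) = 0.142389
  w ← -0.180000 + (0.31/2)·(0.250200 + 0.142389) = -0.119149
s=0.310000, w=-0.119149:
  k1 = f(0.310000, -0.119149) = 0.165617
  k2 = f(0.620000, -0.067808) = 0.094252
  w ← -0.119149 + (0.31/2)·(0.165617 + 0.094252) = -0.078869
s=0.620000, w=-0.078869:
  k1 = f(0.620000, -0.078869) = 0.109628
  k2 = f(0.930000, -0.044884) = 0.062389
  w ← -0.078869 + (0.31/2)·(0.109628 + 0.062389) = -0.052206
w(0.93) ≈ -0.0522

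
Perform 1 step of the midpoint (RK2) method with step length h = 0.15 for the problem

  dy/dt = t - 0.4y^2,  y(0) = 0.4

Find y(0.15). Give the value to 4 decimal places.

0.4019

Midpoint: k1 = f(t_n, y_n); k2 = f(t_n + h/2, y_n + (h/2)·k1); y_{n+1} = y_n + h·k2.
t=0.000000, y=0.400000:
  k1 = f(0.000000, 0.400000) = -0.064000
  k2 = f(0.075000, 0.395200) = 0.012527
  y ← 0.400000 + 0.15·0.012527 = 0.401879
y(0.15) ≈ 0.4019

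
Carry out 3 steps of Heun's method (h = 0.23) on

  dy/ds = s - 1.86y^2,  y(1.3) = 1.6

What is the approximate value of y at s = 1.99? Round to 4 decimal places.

1.0653

Heun: k1 = f(s_n, y_n); k2 = f(s_n + h, y_n + h·k1); y_{n+1} = y_n + (h/2)·(k1 + k2).
s=1.300000, y=1.600000:
  k1 = f(1.300000, 1.600000) = -3.461600
  k2 = f(1.530000, 0.803832) = 0.328169
  y ← 1.600000 + (0.23/2)·(-3.461600 + 0.328169) = 1.239655
s=1.530000, y=1.239655:
  k1 = f(1.530000, 1.239655) = -1.328347
  k2 = f(1.760000, 0.934136) = 0.136946
  y ← 1.239655 + (0.23/2)·(-1.328347 + 0.136946) = 1.102644
s=1.760000, y=1.102644:
  k1 = f(1.760000, 1.102644) = -0.501434
  k2 = f(1.990000, 0.987315) = 0.176890
  y ← 1.102644 + (0.23/2)·(-0.501434 + 0.176890) = 1.065322
y(1.99) ≈ 1.0653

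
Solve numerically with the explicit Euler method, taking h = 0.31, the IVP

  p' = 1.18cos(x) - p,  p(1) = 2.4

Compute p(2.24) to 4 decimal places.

0.5128

Euler: p_{n+1} = p_n + h·f(x_n, p_n).
x=1.000000, p=2.400000: f=-1.762443 → p ← 2.400000 + 0.31·(-1.762443) = 1.853643
x=1.310000, p=1.853643: f=-1.549380 → p ← 1.853643 + 0.31·(-1.549380) = 1.373335
x=1.620000, p=1.373335: f=-1.431372 → p ← 1.373335 + 0.31·(-1.431372) = 0.929610
x=1.930000, p=0.929610: f=-1.344414 → p ← 0.929610 + 0.31·(-1.344414) = 0.512841
p(2.24) ≈ 0.5128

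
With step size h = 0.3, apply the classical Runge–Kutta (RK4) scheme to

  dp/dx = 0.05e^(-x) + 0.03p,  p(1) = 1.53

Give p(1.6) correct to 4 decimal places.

RK4: k1 = f(x_n, p_n); k2 = f(x_n + h/2, p_n + (h/2)·k1); k3 = f(x_n + h/2, p_n + (h/2)·k2); k4 = f(x_n + h, p_n + h·k3); p_{n+1} = p_n + (h/6)·(k1 + 2k2 + 2k3 + k4).
x=1.000000, p=1.530000:
  k1 = f(1.000000, 1.530000) = 0.064294
  k2 = f(1.150000, 1.539644) = 0.062021
  k3 = f(1.150000, 1.539303) = 0.062011
  k4 = f(1.300000, 1.548603) = 0.060085
  p ← 1.530000 + (0.3/6)·(k1 + 2k2 + 2k3 + k4) = 1.548622
x=1.300000, p=1.548622:
  k1 = f(1.300000, 1.548622) = 0.060085
  k2 = f(1.450000, 1.557635) = 0.058458
  k3 = f(1.450000, 1.557391) = 0.058450
  k4 = f(1.600000, 1.566157) = 0.057080
  p ← 1.548622 + (0.3/6)·(k1 + 2k2 + 2k3 + k4) = 1.566171
p(1.6) ≈ 1.5662

1.5662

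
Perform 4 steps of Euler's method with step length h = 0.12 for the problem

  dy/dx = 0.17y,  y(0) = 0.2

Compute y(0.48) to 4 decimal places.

Euler: y_{n+1} = y_n + h·f(x_n, y_n).
x=0.000000, y=0.200000: f=0.034000 → y ← 0.200000 + 0.12·0.034000 = 0.204080
x=0.120000, y=0.204080: f=0.034694 → y ← 0.204080 + 0.12·0.034694 = 0.208243
x=0.240000, y=0.208243: f=0.035401 → y ← 0.208243 + 0.12·0.035401 = 0.212491
x=0.360000, y=0.212491: f=0.036124 → y ← 0.212491 + 0.12·0.036124 = 0.216826
y(0.48) ≈ 0.2168

0.2168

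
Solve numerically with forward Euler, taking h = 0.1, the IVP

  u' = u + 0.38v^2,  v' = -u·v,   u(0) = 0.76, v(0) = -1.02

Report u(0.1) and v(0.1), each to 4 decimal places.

0.8755, -0.9425

Euler on (u,v): u_{n+1} = u_n + h·u', v_{n+1} = v_n + h·v'.
0.000000: (0.760000, -1.020000); f=(1.155352, 0.775200) → (0.875535, -0.942480)
(u(0.1), v(0.1)) ≈ (0.8755, -0.9425)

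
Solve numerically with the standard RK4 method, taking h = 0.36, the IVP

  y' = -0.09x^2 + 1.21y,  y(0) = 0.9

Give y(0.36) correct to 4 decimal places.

RK4: k1 = f(x_n, y_n); k2 = f(x_n + h/2, y_n + (h/2)·k1); k3 = f(x_n + h/2, y_n + (h/2)·k2); k4 = f(x_n + h, y_n + h·k3); y_{n+1} = y_n + (h/6)·(k1 + 2k2 + 2k3 + k4).
x=0.000000, y=0.900000:
  k1 = f(0.000000, 0.900000) = 1.089000
  k2 = f(0.180000, 1.096020) = 1.323268
  k3 = f(0.180000, 1.138188) = 1.374292
  k4 = f(0.360000, 1.394745) = 1.675978
  y ← 0.900000 + (0.36/6)·(k1 + 2k2 + 2k3 + k4) = 1.389606
y(0.36) ≈ 1.3896

1.3896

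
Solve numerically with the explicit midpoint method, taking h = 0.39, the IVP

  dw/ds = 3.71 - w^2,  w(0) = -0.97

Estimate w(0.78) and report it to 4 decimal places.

1.3830

Midpoint: k1 = f(s_n, w_n); k2 = f(s_n + h/2, w_n + (h/2)·k1); w_{n+1} = w_n + h·k2.
s=0.000000, w=-0.970000:
  k1 = f(0.000000, -0.970000) = 2.769100
  k2 = f(0.195000, -0.430025) = 3.525078
  w ← -0.970000 + 0.39·3.525078 = 0.404780
s=0.390000, w=0.404780:
  k1 = f(0.390000, 0.404780) = 3.546153
  k2 = f(0.585000, 1.096280) = 2.508170
  w ← 0.404780 + 0.39·2.508170 = 1.382967
w(0.78) ≈ 1.3830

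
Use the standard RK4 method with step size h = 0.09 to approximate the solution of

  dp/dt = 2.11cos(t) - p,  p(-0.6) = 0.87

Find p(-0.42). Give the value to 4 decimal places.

RK4: k1 = f(t_n, p_n); k2 = f(t_n + h/2, p_n + (h/2)·k1); k3 = f(t_n + h/2, p_n + (h/2)·k2); k4 = f(t_n + h, p_n + h·k3); p_{n+1} = p_n + (h/6)·(k1 + 2k2 + 2k3 + k4).
t=-0.600000, p=0.870000:
  k1 = f(-0.600000, 0.870000) = 0.871458
  k2 = f(-0.555000, 0.909216) = 0.884074
  k3 = f(-0.555000, 0.909783) = 0.883507
  k4 = f(-0.510000, 0.949516) = 0.891975
  p ← 0.870000 + (0.09/6)·(k1 + 2k2 + 2k3 + k4) = 0.949479
t=-0.510000, p=0.949479:
  k1 = f(-0.510000, 0.949479) = 0.892012
  k2 = f(-0.465000, 0.989619) = 0.896344
  k3 = f(-0.465000, 0.989814) = 0.896149
  k4 = f(-0.420000, 1.030132) = 0.896485
  p ← 0.949479 + (0.09/6)·(k1 + 2k2 + 2k3 + k4) = 1.030081
p(-0.42) ≈ 1.0301

1.0301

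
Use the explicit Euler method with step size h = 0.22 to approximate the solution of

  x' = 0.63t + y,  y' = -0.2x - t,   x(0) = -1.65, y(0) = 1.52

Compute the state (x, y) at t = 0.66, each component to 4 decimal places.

-0.5213, 1.5464

Euler on (x,y): x_{n+1} = x_n + h·x', y_{n+1} = y_n + h·y'.
0.000000: (-1.650000, 1.520000); f=(1.520000, 0.330000) → (-1.315600, 1.592600)
0.220000: (-1.315600, 1.592600); f=(1.731200, 0.043120) → (-0.934736, 1.602086)
0.440000: (-0.934736, 1.602086); f=(1.879286, -0.253053) → (-0.521293, 1.546415)
(x(0.66), y(0.66)) ≈ (-0.5213, 1.5464)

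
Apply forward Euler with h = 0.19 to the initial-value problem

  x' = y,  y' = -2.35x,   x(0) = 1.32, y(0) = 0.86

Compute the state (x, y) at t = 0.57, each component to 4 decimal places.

1.4604, -1.0770

Euler on (x,y): x_{n+1} = x_n + h·x', y_{n+1} = y_n + h·y'.
0.000000: (1.320000, 0.860000); f=(0.860000, -3.102000) → (1.483400, 0.270620)
0.190000: (1.483400, 0.270620); f=(0.270620, -3.485990) → (1.534818, -0.391718)
0.380000: (1.534818, -0.391718); f=(-0.391718, -3.606822) → (1.460391, -1.077014)
(x(0.57), y(0.57)) ≈ (1.4604, -1.0770)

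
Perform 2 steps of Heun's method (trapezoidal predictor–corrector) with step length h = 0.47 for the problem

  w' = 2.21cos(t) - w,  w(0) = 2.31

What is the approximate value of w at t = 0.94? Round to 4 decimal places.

1.9721

Heun: k1 = f(t_n, w_n); k2 = f(t_n + h, w_n + h·k1); w_{n+1} = w_n + (h/2)·(k1 + k2).
t=0.000000, w=2.310000:
  k1 = f(0.000000, 2.310000) = -0.100000
  k2 = f(0.470000, 2.263000) = -0.292634
  w ← 2.310000 + (0.47/2)·(-0.100000 + (-0.292634)) = 2.217731
t=0.470000, w=2.217731:
  k1 = f(0.470000, 2.217731) = -0.247365
  k2 = f(0.940000, 2.101469) = -0.798038
  w ← 2.217731 + (0.47/2)·(-0.247365 + (-0.798038)) = 1.972061
w(0.94) ≈ 1.9721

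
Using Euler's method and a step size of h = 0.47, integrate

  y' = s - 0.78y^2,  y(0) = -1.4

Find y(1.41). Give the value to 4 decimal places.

-7.7031

Euler: y_{n+1} = y_n + h·f(s_n, y_n).
s=0.000000, y=-1.400000: f=-1.528800 → y ← -1.400000 + 0.47·(-1.528800) = -2.118536
s=0.470000, y=-2.118536: f=-3.030792 → y ← -2.118536 + 0.47·(-3.030792) = -3.543008
s=0.940000, y=-3.543008: f=-8.851268 → y ← -3.543008 + 0.47·(-8.851268) = -7.703104
y(1.41) ≈ -7.7031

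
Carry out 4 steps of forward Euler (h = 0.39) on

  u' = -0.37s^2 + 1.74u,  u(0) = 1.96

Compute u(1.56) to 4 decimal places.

15.1545

Euler: u_{n+1} = u_n + h·f(s_n, u_n).
s=0.000000, u=1.960000: f=3.410400 → u ← 1.960000 + 0.39·3.410400 = 3.290056
s=0.390000, u=3.290056: f=5.668420 → u ← 3.290056 + 0.39·5.668420 = 5.500740
s=0.780000, u=5.500740: f=9.346180 → u ← 5.500740 + 0.39·9.346180 = 9.145750
s=1.170000, u=9.145750: f=15.407112 → u ← 9.145750 + 0.39·15.407112 = 15.154524
u(1.56) ≈ 15.1545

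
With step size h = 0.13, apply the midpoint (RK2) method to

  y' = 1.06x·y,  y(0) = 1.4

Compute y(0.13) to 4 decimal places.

1.4125

Midpoint: k1 = f(x_n, y_n); k2 = f(x_n + h/2, y_n + (h/2)·k1); y_{n+1} = y_n + h·k2.
x=0.000000, y=1.400000:
  k1 = f(0.000000, 1.400000) = 0.000000
  k2 = f(0.065000, 1.400000) = 0.096460
  y ← 1.400000 + 0.13·0.096460 = 1.412540
y(0.13) ≈ 1.4125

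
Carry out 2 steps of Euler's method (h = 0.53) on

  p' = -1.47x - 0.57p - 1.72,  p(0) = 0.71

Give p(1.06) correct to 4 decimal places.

Euler: p_{n+1} = p_n + h·f(x_n, p_n).
x=0.000000, p=0.710000: f=-2.124700 → p ← 0.710000 + 0.53·(-2.124700) = -0.416091
x=0.530000, p=-0.416091: f=-2.261928 → p ← -0.416091 + 0.53·(-2.261928) = -1.614913
p(1.06) ≈ -1.6149

-1.6149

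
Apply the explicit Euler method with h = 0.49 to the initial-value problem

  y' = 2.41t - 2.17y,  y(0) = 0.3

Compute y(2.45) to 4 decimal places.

2.2092

Euler: y_{n+1} = y_n + h·f(t_n, y_n).
t=0.000000, y=0.300000: f=-0.651000 → y ← 0.300000 + 0.49·(-0.651000) = -0.018990
t=0.490000, y=-0.018990: f=1.222108 → y ← -0.018990 + 0.49·1.222108 = 0.579843
t=0.980000, y=0.579843: f=1.103541 → y ← 0.579843 + 0.49·1.103541 = 1.120578
t=1.470000, y=1.120578: f=1.111046 → y ← 1.120578 + 0.49·1.111046 = 1.664990
t=1.960000, y=1.664990: f=1.110571 → y ← 1.664990 + 0.49·1.110571 = 2.209170
y(2.45) ≈ 2.2092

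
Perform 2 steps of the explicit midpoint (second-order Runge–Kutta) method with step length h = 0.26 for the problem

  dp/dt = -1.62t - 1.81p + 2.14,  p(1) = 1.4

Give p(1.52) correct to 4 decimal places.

0.5697

Midpoint: k1 = f(t_n, p_n); k2 = f(t_n + h/2, p_n + (h/2)·k1); p_{n+1} = p_n + h·k2.
t=1.000000, p=1.400000:
  k1 = f(1.000000, 1.400000) = -2.014000
  k2 = f(1.130000, 1.138180) = -1.750706
  p ← 1.400000 + 0.26·(-1.750706) = 0.944816
t=1.260000, p=0.944816:
  k1 = f(1.260000, 0.944816) = -1.611318
  k2 = f(1.390000, 0.735345) = -1.442775
  p ← 0.944816 + 0.26·(-1.442775) = 0.569695
p(1.52) ≈ 0.5697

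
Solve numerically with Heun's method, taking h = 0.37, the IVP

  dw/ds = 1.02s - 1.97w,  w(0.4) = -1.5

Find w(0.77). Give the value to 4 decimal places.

Heun: k1 = f(s_n, w_n); k2 = f(s_n + h, w_n + h·k1); w_{n+1} = w_n + (h/2)·(k1 + k2).
s=0.400000, w=-1.500000:
  k1 = f(0.400000, -1.500000) = 3.363000
  k2 = f(0.770000, -0.255690) = 1.289109
  w ← -1.500000 + (0.37/2)·(3.363000 + 1.289109) = -0.639360
w(0.77) ≈ -0.6394

-0.6394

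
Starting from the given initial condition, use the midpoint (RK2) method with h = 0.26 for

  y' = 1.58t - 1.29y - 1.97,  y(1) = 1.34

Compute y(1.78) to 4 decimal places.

0.6744

Midpoint: k1 = f(t_n, y_n); k2 = f(t_n + h/2, y_n + (h/2)·k1); y_{n+1} = y_n + h·k2.
t=1.000000, y=1.340000:
  k1 = f(1.000000, 1.340000) = -2.118600
  k2 = f(1.130000, 1.064582) = -1.557911
  y ← 1.340000 + 0.26·(-1.557911) = 0.934943
t=1.260000, y=0.934943:
  k1 = f(1.260000, 0.934943) = -1.185277
  k2 = f(1.390000, 0.780857) = -0.781106
  y ← 0.934943 + 0.26·(-0.781106) = 0.731856
t=1.520000, y=0.731856:
  k1 = f(1.520000, 0.731856) = -0.512494
  k2 = f(1.650000, 0.665231) = -0.221149
  y ← 0.731856 + 0.26·(-0.221149) = 0.674357
y(1.78) ≈ 0.6744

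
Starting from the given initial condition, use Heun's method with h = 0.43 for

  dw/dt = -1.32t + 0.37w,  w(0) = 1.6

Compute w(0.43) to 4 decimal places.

Heun: k1 = f(t_n, w_n); k2 = f(t_n + h, w_n + h·k1); w_{n+1} = w_n + (h/2)·(k1 + k2).
t=0.000000, w=1.600000:
  k1 = f(0.000000, 1.600000) = 0.592000
  k2 = f(0.430000, 1.854560) = 0.118587
  w ← 1.600000 + (0.43/2)·(0.592000 + 0.118587) = 1.752776
w(0.43) ≈ 1.7528

1.7528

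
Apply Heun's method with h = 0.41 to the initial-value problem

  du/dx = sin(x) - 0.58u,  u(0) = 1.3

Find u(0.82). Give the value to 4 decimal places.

Heun: k1 = f(x_n, u_n); k2 = f(x_n + h, u_n + h·k1); u_{n+1} = u_n + (h/2)·(k1 + k2).
x=0.000000, u=1.300000:
  k1 = f(0.000000, 1.300000) = -0.754000
  k2 = f(0.410000, 0.990860) = -0.176089
  u ← 1.300000 + (0.41/2)·(-0.754000 + (-0.176089)) = 1.109332
x=0.410000, u=1.109332:
  k1 = f(0.410000, 1.109332) = -0.244803
  k2 = f(0.820000, 1.008962) = 0.145948
  u ← 1.109332 + (0.41/2)·(-0.244803 + 0.145948) = 1.089066
u(0.82) ≈ 1.0891

1.0891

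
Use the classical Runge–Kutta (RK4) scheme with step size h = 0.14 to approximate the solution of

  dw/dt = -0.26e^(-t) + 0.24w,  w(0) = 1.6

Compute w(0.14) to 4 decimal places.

1.6201

RK4: k1 = f(t_n, w_n); k2 = f(t_n + h/2, w_n + (h/2)·k1); k3 = f(t_n + h/2, w_n + (h/2)·k2); k4 = f(t_n + h, w_n + h·k3); w_{n+1} = w_n + (h/6)·(k1 + 2k2 + 2k3 + k4).
t=0.000000, w=1.600000:
  k1 = f(0.000000, 1.600000) = 0.124000
  k2 = f(0.070000, 1.608680) = 0.143661
  k3 = f(0.070000, 1.610056) = 0.143991
  k4 = f(0.140000, 1.620159) = 0.162805
  w ← 1.600000 + (0.14/6)·(k1 + 2k2 + 2k3 + k4) = 1.620116
w(0.14) ≈ 1.6201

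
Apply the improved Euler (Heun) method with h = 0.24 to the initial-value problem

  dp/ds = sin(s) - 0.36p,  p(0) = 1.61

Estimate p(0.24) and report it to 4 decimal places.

1.5054

Heun: k1 = f(s_n, p_n); k2 = f(s_n + h, p_n + h·k1); p_{n+1} = p_n + (h/2)·(k1 + k2).
s=0.000000, p=1.610000:
  k1 = f(0.000000, 1.610000) = -0.579600
  k2 = f(0.240000, 1.470896) = -0.291820
  p ← 1.610000 + (0.24/2)·(-0.579600 + (-0.291820)) = 1.505430
p(0.24) ≈ 1.5054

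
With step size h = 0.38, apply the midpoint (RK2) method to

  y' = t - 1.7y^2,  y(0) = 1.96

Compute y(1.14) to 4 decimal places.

Midpoint: k1 = f(t_n, y_n); k2 = f(t_n + h/2, y_n + (h/2)·k1); y_{n+1} = y_n + h·k2.
t=0.000000, y=1.960000:
  k1 = f(0.000000, 1.960000) = -6.530720
  k2 = f(0.190000, 0.719163) = -0.689233
  y ← 1.960000 + 0.38·(-0.689233) = 1.698092
t=0.380000, y=1.698092:
  k1 = f(0.380000, 1.698092) = -4.521975
  k2 = f(0.570000, 0.838916) = -0.626427
  y ← 1.698092 + 0.38·(-0.626427) = 1.460049
t=0.760000, y=1.460049:
  k1 = f(0.760000, 1.460049) = -2.863965
  k2 = f(0.950000, 0.915896) = -0.476071
  y ← 1.460049 + 0.38·(-0.476071) = 1.279142
y(1.14) ≈ 1.2791

1.2791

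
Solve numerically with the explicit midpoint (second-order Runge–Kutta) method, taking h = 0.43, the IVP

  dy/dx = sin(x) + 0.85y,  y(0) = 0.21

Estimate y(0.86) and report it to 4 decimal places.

0.8535

Midpoint: k1 = f(x_n, y_n); k2 = f(x_n + h/2, y_n + (h/2)·k1); y_{n+1} = y_n + h·k2.
x=0.000000, y=0.210000:
  k1 = f(0.000000, 0.210000) = 0.178500
  k2 = f(0.215000, 0.248377) = 0.424468
  y ← 0.210000 + 0.43·0.424468 = 0.392521
x=0.430000, y=0.392521:
  k1 = f(0.430000, 0.392521) = 0.750514
  k2 = f(0.645000, 0.553882) = 1.071998
  y ← 0.392521 + 0.43·1.071998 = 0.853481
y(0.86) ≈ 0.8535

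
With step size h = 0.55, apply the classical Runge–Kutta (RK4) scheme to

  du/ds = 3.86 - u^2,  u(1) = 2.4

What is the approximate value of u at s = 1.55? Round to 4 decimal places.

RK4: k1 = f(s_n, u_n); k2 = f(s_n + h/2, u_n + (h/2)·k1); k3 = f(s_n + h/2, u_n + (h/2)·k2); k4 = f(s_n + h, u_n + h·k3); u_{n+1} = u_n + (h/6)·(k1 + 2k2 + 2k3 + k4).
s=1.000000, u=2.400000:
  k1 = f(1.000000, 2.400000) = -1.900000
  k2 = f(1.275000, 1.877500) = 0.334994
  k3 = f(1.275000, 2.492123) = -2.350678
  k4 = f(1.550000, 1.107127) = 2.634270
  u ← 2.400000 + (0.55/6)·(k1 + 2k2 + 2k3 + k4) = 2.097766
u(1.55) ≈ 2.0978

2.0978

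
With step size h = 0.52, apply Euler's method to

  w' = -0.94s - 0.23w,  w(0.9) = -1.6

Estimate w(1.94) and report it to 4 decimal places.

-2.3216

Euler: w_{n+1} = w_n + h·f(s_n, w_n).
s=0.900000, w=-1.600000: f=-0.478000 → w ← -1.600000 + 0.52·(-0.478000) = -1.848560
s=1.420000, w=-1.848560: f=-0.909631 → w ← -1.848560 + 0.52·(-0.909631) = -2.321568
w(1.94) ≈ -2.3216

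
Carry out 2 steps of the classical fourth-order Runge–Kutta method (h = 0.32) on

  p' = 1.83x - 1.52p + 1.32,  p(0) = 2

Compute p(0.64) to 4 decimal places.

RK4: k1 = f(x_n, p_n); k2 = f(x_n + h/2, p_n + (h/2)·k1); k3 = f(x_n + h/2, p_n + (h/2)·k2); k4 = f(x_n + h, p_n + h·k3); p_{n+1} = p_n + (h/6)·(k1 + 2k2 + 2k3 + k4).
x=0.000000, p=2.000000:
  k1 = f(0.000000, 2.000000) = -1.720000
  k2 = f(0.160000, 1.724800) = -1.008896
  k3 = f(0.160000, 1.838577) = -1.181836
  k4 = f(0.320000, 1.621812) = -0.559555
  p ← 2.000000 + (0.32/6)·(k1 + 2k2 + 2k3 + k4) = 1.644746
x=0.320000, p=1.644746:
  k1 = f(0.320000, 1.644746) = -0.594413
  k2 = f(0.480000, 1.549639) = -0.157052
  k3 = f(0.480000, 1.619617) = -0.263418
  k4 = f(0.640000, 1.560452) = 0.119313
  p ← 1.644746 + (0.32/6)·(k1 + 2k2 + 2k3 + k4) = 1.574557
p(0.64) ≈ 1.5746

1.5746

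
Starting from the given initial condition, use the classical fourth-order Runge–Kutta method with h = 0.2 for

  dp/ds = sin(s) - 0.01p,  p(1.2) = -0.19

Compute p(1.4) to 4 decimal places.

RK4: k1 = f(s_n, p_n); k2 = f(s_n + h/2, p_n + (h/2)·k1); k3 = f(s_n + h/2, p_n + (h/2)·k2); k4 = f(s_n + h, p_n + h·k3); p_{n+1} = p_n + (h/6)·(k1 + 2k2 + 2k3 + k4).
s=1.200000, p=-0.190000:
  k1 = f(1.200000, -0.190000) = 0.933939
  k2 = f(1.300000, -0.096606) = 0.964524
  k3 = f(1.300000, -0.093548) = 0.964494
  k4 = f(1.400000, 0.002899) = 0.985421
  p ← -0.190000 + (0.2/6)·(k1 + 2k2 + 2k3 + k4) = 0.002580
p(1.4) ≈ 0.0026

0.0026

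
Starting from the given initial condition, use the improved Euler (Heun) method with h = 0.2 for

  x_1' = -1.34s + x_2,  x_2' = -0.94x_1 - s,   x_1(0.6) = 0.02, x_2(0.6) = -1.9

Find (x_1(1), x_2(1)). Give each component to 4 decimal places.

-1.2052, -2.0100

Heun on (x_1,x_2): k1 = f(s_n, state_n); k2 = f(s_n + h, state_n + h·k1); state_{n+1} = state_n + (h/2)·(k1 + k2).
0.600000: (0.020000, -1.900000)
  k1 = (-2.704000, -0.618800)
  predictor → (-0.520800, -2.023760)
  k2 = (-3.095760, -0.310448)
  → (-0.559976, -1.992925)
0.800000: (-0.559976, -1.992925)
  k1 = (-3.064925, -0.273623)
  predictor → (-1.172961, -2.047649)
  k2 = (-3.387649, 0.102583)
  → (-1.205233, -2.010029)
(x_1(1), x_2(1)) ≈ (-1.2052, -2.0100)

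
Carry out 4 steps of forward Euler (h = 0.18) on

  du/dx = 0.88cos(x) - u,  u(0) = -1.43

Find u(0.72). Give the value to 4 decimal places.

-0.1970

Euler: u_{n+1} = u_n + h·f(x_n, u_n).
x=0.000000, u=-1.430000: f=2.310000 → u ← -1.430000 + 0.18·2.310000 = -1.014200
x=0.180000, u=-1.014200: f=1.879982 → u ← -1.014200 + 0.18·1.879982 = -0.675803
x=0.360000, u=-0.675803: f=1.499392 → u ← -0.675803 + 0.18·1.499392 = -0.405913
x=0.540000, u=-0.405913: f=1.160696 → u ← -0.405913 + 0.18·1.160696 = -0.196987
u(0.72) ≈ -0.1970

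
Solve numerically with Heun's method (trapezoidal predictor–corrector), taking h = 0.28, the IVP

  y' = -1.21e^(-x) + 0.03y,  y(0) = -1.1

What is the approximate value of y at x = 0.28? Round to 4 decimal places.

Heun: k1 = f(x_n, y_n); k2 = f(x_n + h, y_n + h·k1); y_{n+1} = y_n + (h/2)·(k1 + k2).
x=0.000000, y=-1.100000:
  k1 = f(0.000000, -1.100000) = -1.243000
  k2 = f(0.280000, -1.448040) = -0.957940
  y ← -1.100000 + (0.28/2)·(-1.243000 + (-0.957940)) = -1.408132
y(0.28) ≈ -1.4081

-1.4081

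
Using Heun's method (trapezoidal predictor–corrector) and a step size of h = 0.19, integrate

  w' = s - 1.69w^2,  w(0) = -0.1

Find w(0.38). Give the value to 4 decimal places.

-0.0327

Heun: k1 = f(s_n, w_n); k2 = f(s_n + h, w_n + h·k1); w_{n+1} = w_n + (h/2)·(k1 + k2).
s=0.000000, w=-0.100000:
  k1 = f(0.000000, -0.100000) = -0.016900
  k2 = f(0.190000, -0.103211) = 0.171997
  w ← -0.100000 + (0.19/2)·(-0.016900 + 0.171997) = -0.085266
s=0.190000, w=-0.085266:
  k1 = f(0.190000, -0.085266) = 0.177713
  k2 = f(0.380000, -0.051500) = 0.375518
  w ← -0.085266 + (0.19/2)·(0.177713 + 0.375518) = -0.032709
w(0.38) ≈ -0.0327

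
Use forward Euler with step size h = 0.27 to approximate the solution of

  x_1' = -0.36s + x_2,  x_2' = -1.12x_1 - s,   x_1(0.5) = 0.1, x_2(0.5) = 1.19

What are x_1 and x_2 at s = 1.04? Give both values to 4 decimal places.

0.5745, 0.7042

Euler on (x_1,x_2): x_1_{n+1} = x_1_n + h·x_1', x_2_{n+1} = x_2_n + h·x_2'.
0.500000: (0.100000, 1.190000); f=(1.010000, -0.612000) → (0.372700, 1.024760)
0.770000: (0.372700, 1.024760); f=(0.747560, -1.187424) → (0.574541, 0.704156)
(x_1(1.04), x_2(1.04)) ≈ (0.5745, 0.7042)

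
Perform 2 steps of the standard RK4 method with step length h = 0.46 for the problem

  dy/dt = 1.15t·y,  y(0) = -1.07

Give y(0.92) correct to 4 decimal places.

-1.7406

RK4: k1 = f(t_n, y_n); k2 = f(t_n + h/2, y_n + (h/2)·k1); k3 = f(t_n + h/2, y_n + (h/2)·k2); k4 = f(t_n + h, y_n + h·k3); y_{n+1} = y_n + (h/6)·(k1 + 2k2 + 2k3 + k4).
t=0.000000, y=-1.070000:
  k1 = f(0.000000, -1.070000) = 0.000000
  k2 = f(0.230000, -1.070000) = -0.283015
  k3 = f(0.230000, -1.135093) = -0.300232
  k4 = f(0.460000, -1.208107) = -0.639089
  y ← -1.070000 + (0.46/6)·(k1 + 2k2 + 2k3 + k4) = -1.208428
t=0.460000, y=-1.208428:
  k1 = f(0.460000, -1.208428) = -0.639258
  k2 = f(0.690000, -1.355457) = -1.075555
  k3 = f(0.690000, -1.455806) = -1.155182
  k4 = f(0.920000, -1.739812) = -1.840721
  y ← -1.208428 + (0.46/6)·(k1 + 2k2 + 2k3 + k4) = -1.740606
y(0.92) ≈ -1.7406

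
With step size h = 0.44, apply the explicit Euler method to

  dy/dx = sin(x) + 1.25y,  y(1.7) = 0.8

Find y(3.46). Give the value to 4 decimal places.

7.5494

Euler: y_{n+1} = y_n + h·f(x_n, y_n).
x=1.700000, y=0.800000: f=1.991665 → y ← 0.800000 + 0.44·1.991665 = 1.676333
x=2.140000, y=1.676333: f=2.937746 → y ← 1.676333 + 0.44·2.937746 = 2.968941
x=2.580000, y=2.968941: f=4.243711 → y ← 2.968941 + 0.44·4.243711 = 4.836174
x=3.020000, y=4.836174: f=6.166510 → y ← 4.836174 + 0.44·6.166510 = 7.549438
y(3.46) ≈ 7.5494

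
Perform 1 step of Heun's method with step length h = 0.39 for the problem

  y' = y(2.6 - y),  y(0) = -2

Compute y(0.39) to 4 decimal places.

-12.7161

Heun: k1 = f(t_n, y_n); k2 = f(t_n + h, y_n + h·k1); y_{n+1} = y_n + (h/2)·(k1 + k2).
t=0.000000, y=-2.000000:
  k1 = f(0.000000, -2.000000) = -9.200000
  k2 = f(0.390000, -5.588000) = -45.754544
  y ← -2.000000 + (0.39/2)·(-9.200000 + (-45.754544)) = -12.716136
y(0.39) ≈ -12.7161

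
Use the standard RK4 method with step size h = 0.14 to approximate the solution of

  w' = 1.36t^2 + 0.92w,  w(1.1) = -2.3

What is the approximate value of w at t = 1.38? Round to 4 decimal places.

-2.3116

RK4: k1 = f(t_n, w_n); k2 = f(t_n + h/2, w_n + (h/2)·k1); k3 = f(t_n + h/2, w_n + (h/2)·k2); k4 = f(t_n + h, w_n + h·k3); w_{n+1} = w_n + (h/6)·(k1 + 2k2 + 2k3 + k4).
t=1.100000, w=-2.300000:
  k1 = f(1.100000, -2.300000) = -0.470400
  k2 = f(1.170000, -2.332928) = -0.284590
  k3 = f(1.170000, -2.319921) = -0.272624
  k4 = f(1.240000, -2.338167) = -0.059978
  w ← -2.300000 + (0.14/6)·(k1 + 2k2 + 2k3 + k4) = -2.338379
t=1.240000, w=-2.338379:
  k1 = f(1.240000, -2.338379) = -0.060172
  k2 = f(1.310000, -2.342591) = 0.178712
  k3 = f(1.310000, -2.325869) = 0.194097
  k4 = f(1.380000, -2.311205) = 0.463675
  w ← -2.338379 + (0.14/6)·(k1 + 2k2 + 2k3 + k4) = -2.311566
w(1.38) ≈ -2.3116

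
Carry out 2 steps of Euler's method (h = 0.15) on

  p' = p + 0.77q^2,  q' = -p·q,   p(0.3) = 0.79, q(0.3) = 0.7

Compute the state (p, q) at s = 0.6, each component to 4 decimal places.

1.1538, 0.5277

Euler on (p,q): p_{n+1} = p_n + h·p', q_{n+1} = q_n + h·q'.
0.300000: (0.790000, 0.700000); f=(1.167300, -0.553000) → (0.965095, 0.617050)
0.450000: (0.965095, 0.617050); f=(1.258273, -0.595512) → (1.153836, 0.527723)
(p(0.6), q(0.6)) ≈ (1.1538, 0.5277)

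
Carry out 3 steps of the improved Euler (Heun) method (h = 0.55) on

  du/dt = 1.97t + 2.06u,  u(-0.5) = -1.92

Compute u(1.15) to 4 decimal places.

Heun: k1 = f(t_n, u_n); k2 = f(t_n + h, u_n + h·k1); u_{n+1} = u_n + (h/2)·(k1 + k2).
t=-0.500000, u=-1.920000:
  k1 = f(-0.500000, -1.920000) = -4.940200
  k2 = f(0.050000, -4.637110) = -9.453947
  u ← -1.920000 + (0.55/2)·(-4.940200 + (-9.453947)) = -5.878390
t=0.050000, u=-5.878390:
  k1 = f(0.050000, -5.878390) = -12.010984
  k2 = f(0.600000, -12.484432) = -24.535929
  u ← -5.878390 + (0.55/2)·(-12.010984 + (-24.535929)) = -15.928791
t=0.600000, u=-15.928791:
  k1 = f(0.600000, -15.928791) = -31.631310
  k2 = f(1.150000, -33.326012) = -66.386085
  u ← -15.928791 + (0.55/2)·(-31.631310 + (-66.386085)) = -42.883575
u(1.15) ≈ -42.8836

-42.8836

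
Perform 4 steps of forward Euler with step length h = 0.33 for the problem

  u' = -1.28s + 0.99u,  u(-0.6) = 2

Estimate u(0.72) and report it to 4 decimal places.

6.7903

Euler: u_{n+1} = u_n + h·f(s_n, u_n).
s=-0.600000, u=2.000000: f=2.748000 → u ← 2.000000 + 0.33·2.748000 = 2.906840
s=-0.270000, u=2.906840: f=3.223372 → u ← 2.906840 + 0.33·3.223372 = 3.970553
s=0.060000, u=3.970553: f=3.854047 → u ← 3.970553 + 0.33·3.854047 = 5.242388
s=0.390000, u=5.242388: f=4.690764 → u ← 5.242388 + 0.33·4.690764 = 6.790340
u(0.72) ≈ 6.7903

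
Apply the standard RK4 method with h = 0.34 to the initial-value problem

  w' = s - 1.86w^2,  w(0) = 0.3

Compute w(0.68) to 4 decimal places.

RK4: k1 = f(s_n, w_n); k2 = f(s_n + h/2, w_n + (h/2)·k1); k3 = f(s_n + h/2, w_n + (h/2)·k2); k4 = f(s_n + h, w_n + h·k3); w_{n+1} = w_n + (h/6)·(k1 + 2k2 + 2k3 + k4).
s=0.000000, w=0.300000:
  k1 = f(0.000000, 0.300000) = -0.167400
  k2 = f(0.170000, 0.271542) = 0.032853
  k3 = f(0.170000, 0.305585) = -0.003691
  k4 = f(0.340000, 0.298745) = 0.173998
  w ← 0.300000 + (0.34/6)·(k1 + 2k2 + 2k3 + k4) = 0.303679
s=0.340000, w=0.303679:
  k1 = f(0.340000, 0.303679) = 0.168469
  k2 = f(0.510000, 0.332319) = 0.304590
  k3 = f(0.510000, 0.355459) = 0.274987
  k4 = f(0.680000, 0.397174) = 0.386590
  w ← 0.303679 + (0.34/6)·(k1 + 2k2 + 2k3 + k4) = 0.400818
w(0.68) ≈ 0.4008

0.4008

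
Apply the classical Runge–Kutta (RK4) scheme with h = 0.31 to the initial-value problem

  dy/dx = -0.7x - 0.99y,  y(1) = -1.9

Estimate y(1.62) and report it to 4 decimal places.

-1.4636

RK4: k1 = f(x_n, y_n); k2 = f(x_n + h/2, y_n + (h/2)·k1); k3 = f(x_n + h/2, y_n + (h/2)·k2); k4 = f(x_n + h, y_n + h·k3); y_{n+1} = y_n + (h/6)·(k1 + 2k2 + 2k3 + k4).
x=1.000000, y=-1.900000:
  k1 = f(1.000000, -1.900000) = 1.181000
  k2 = f(1.155000, -1.716945) = 0.891276
  k3 = f(1.155000, -1.761852) = 0.935734
  k4 = f(1.310000, -1.609923) = 0.676823
  y ← -1.900000 + (0.31/6)·(k1 + 2k2 + 2k3 + k4) = -1.615221
x=1.310000, y=-1.615221:
  k1 = f(1.310000, -1.615221) = 0.682069
  k2 = f(1.465000, -1.509501) = 0.468906
  k3 = f(1.465000, -1.542541) = 0.501616
  k4 = f(1.620000, -1.459721) = 0.311123
  y ← -1.615221 + (0.31/6)·(k1 + 2k2 + 2k3 + k4) = -1.463619
y(1.62) ≈ -1.4636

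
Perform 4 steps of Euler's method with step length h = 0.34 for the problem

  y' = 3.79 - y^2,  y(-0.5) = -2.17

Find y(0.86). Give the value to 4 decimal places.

Euler: y_{n+1} = y_n + h·f(t_n, y_n).
t=-0.500000, y=-2.170000: f=-0.918900 → y ← -2.170000 + 0.34·(-0.918900) = -2.482426
t=-0.160000, y=-2.482426: f=-2.372439 → y ← -2.482426 + 0.34·(-2.372439) = -3.289055
t=0.180000, y=-3.289055: f=-7.027884 → y ← -3.289055 + 0.34·(-7.027884) = -5.678536
t=0.520000, y=-5.678536: f=-28.455769 → y ← -5.678536 + 0.34·(-28.455769) = -15.353497
y(0.86) ≈ -15.3535

-15.3535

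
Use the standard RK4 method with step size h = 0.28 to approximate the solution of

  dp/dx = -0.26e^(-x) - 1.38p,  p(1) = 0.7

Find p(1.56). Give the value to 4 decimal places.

0.2957

RK4: k1 = f(x_n, p_n); k2 = f(x_n + h/2, p_n + (h/2)·k1); k3 = f(x_n + h/2, p_n + (h/2)·k2); k4 = f(x_n + h, p_n + h·k3); p_{n+1} = p_n + (h/6)·(k1 + 2k2 + 2k3 + k4).
x=1.000000, p=0.700000:
  k1 = f(1.000000, 0.700000) = -1.061649
  k2 = f(1.140000, 0.551369) = -0.844042
  k3 = f(1.140000, 0.581834) = -0.886084
  k4 = f(1.280000, 0.451896) = -0.695907
  p ← 0.700000 + (0.28/6)·(k1 + 2k2 + 2k3 + k4) = 0.456502
x=1.280000, p=0.456502:
  k1 = f(1.280000, 0.456502) = -0.702263
  k2 = f(1.420000, 0.358185) = -0.557142
  k3 = f(1.420000, 0.378502) = -0.585179
  k4 = f(1.560000, 0.292652) = -0.458495
  p ← 0.456502 + (0.28/6)·(k1 + 2k2 + 2k3 + k4) = 0.295717
p(1.56) ≈ 0.2957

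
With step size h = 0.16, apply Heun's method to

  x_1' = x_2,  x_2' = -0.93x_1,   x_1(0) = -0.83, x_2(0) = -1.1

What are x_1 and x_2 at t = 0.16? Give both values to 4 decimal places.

Heun on (x_1,x_2): k1 = f(t_n, state_n); k2 = f(t_n + h, state_n + h·k1); state_{n+1} = state_n + (h/2)·(k1 + k2).
0.000000: (-0.830000, -1.100000)
  k1 = (-1.100000, 0.771900)
  predictor → (-1.006000, -0.976496)
  k2 = (-0.976496, 0.935580)
  → (-0.996120, -0.963402)
(x_1(0.16), x_2(0.16)) ≈ (-0.9961, -0.9634)

-0.9961, -0.9634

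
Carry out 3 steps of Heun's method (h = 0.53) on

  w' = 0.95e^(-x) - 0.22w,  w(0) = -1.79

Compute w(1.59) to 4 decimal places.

Heun: k1 = f(x_n, w_n); k2 = f(x_n + h, w_n + h·k1); w_{n+1} = w_n + (h/2)·(k1 + k2).
x=0.000000, w=-1.790000:
  k1 = f(0.000000, -1.790000) = 1.343800
  k2 = f(0.530000, -1.077786) = 0.796288
  w ← -1.790000 + (0.53/2)·(1.343800 + 0.796288) = -1.222877
x=0.530000, w=-1.222877:
  k1 = f(0.530000, -1.222877) = 0.828208
  k2 = f(1.060000, -0.783927) = 0.501597
  w ← -1.222877 + (0.53/2)·(0.828208 + 0.501597) = -0.870479
x=1.060000, w=-0.870479:
  k1 = f(1.060000, -0.870479) = 0.520638
  k2 = f(1.590000, -0.594540) = 0.324528
  w ← -0.870479 + (0.53/2)·(0.520638 + 0.324528) = -0.646509
w(1.59) ≈ -0.6465

-0.6465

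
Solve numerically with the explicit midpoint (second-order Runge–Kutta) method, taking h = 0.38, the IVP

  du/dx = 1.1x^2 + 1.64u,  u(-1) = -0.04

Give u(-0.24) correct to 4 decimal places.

Midpoint: k1 = f(x_n, u_n); k2 = f(x_n + h/2, u_n + (h/2)·k1); u_{n+1} = u_n + h·k2.
x=-1.000000, u=-0.040000:
  k1 = f(-1.000000, -0.040000) = 1.034400
  k2 = f(-0.810000, 0.156536) = 0.978429
  u ← -0.040000 + 0.38·0.978429 = 0.331803
x=-0.620000, u=0.331803:
  k1 = f(-0.620000, 0.331803) = 0.966997
  k2 = f(-0.430000, 0.515532) = 1.048863
  u ← 0.331803 + 0.38·1.048863 = 0.730371
u(-0.24) ≈ 0.7304

0.7304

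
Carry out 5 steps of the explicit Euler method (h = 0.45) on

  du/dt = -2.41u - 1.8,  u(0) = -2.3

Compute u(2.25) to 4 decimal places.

Euler: u_{n+1} = u_n + h·f(t_n, u_n).
t=0.000000, u=-2.300000: f=3.743000 → u ← -2.300000 + 0.45·3.743000 = -0.615650
t=0.450000, u=-0.615650: f=-0.316284 → u ← -0.615650 + 0.45·(-0.316284) = -0.757978
t=0.900000, u=-0.757978: f=0.026726 → u ← -0.757978 + 0.45·0.026726 = -0.745951
t=1.350000, u=-0.745951: f=-0.002258 → u ← -0.745951 + 0.45·(-0.002258) = -0.746967
t=1.800000, u=-0.746967: f=0.000191 → u ← -0.746967 + 0.45·0.000191 = -0.746881
u(2.25) ≈ -0.7469

-0.7469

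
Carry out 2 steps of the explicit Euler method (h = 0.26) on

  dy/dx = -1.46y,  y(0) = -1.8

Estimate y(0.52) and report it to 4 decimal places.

-0.6928

Euler: y_{n+1} = y_n + h·f(x_n, y_n).
x=0.000000, y=-1.800000: f=2.628000 → y ← -1.800000 + 0.26·2.628000 = -1.116720
x=0.260000, y=-1.116720: f=1.630411 → y ← -1.116720 + 0.26·1.630411 = -0.692813
y(0.52) ≈ -0.6928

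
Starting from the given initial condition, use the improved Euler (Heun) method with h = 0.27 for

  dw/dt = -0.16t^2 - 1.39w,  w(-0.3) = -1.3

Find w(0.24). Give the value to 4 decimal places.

-0.6303

Heun: k1 = f(t_n, w_n); k2 = f(t_n + h, w_n + h·k1); w_{n+1} = w_n + (h/2)·(k1 + k2).
t=-0.300000, w=-1.300000:
  k1 = f(-0.300000, -1.300000) = 1.792600
  k2 = f(-0.030000, -0.815998) = 1.134093
  w ← -1.300000 + (0.27/2)·(1.792600 + 1.134093) = -0.904896
t=-0.030000, w=-0.904896:
  k1 = f(-0.030000, -0.904896) = 1.257662
  k2 = f(0.240000, -0.565328) = 0.776589
  w ← -0.904896 + (0.27/2)·(1.257662 + 0.776589) = -0.630272
w(0.24) ≈ -0.6303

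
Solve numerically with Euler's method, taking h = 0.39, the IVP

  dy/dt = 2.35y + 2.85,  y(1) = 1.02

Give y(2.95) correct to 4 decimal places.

56.5153

Euler: y_{n+1} = y_n + h·f(t_n, y_n).
t=1.000000, y=1.020000: f=5.247000 → y ← 1.020000 + 0.39·5.247000 = 3.066330
t=1.390000, y=3.066330: f=10.055876 → y ← 3.066330 + 0.39·10.055876 = 6.988121
t=1.780000, y=6.988121: f=19.272085 → y ← 6.988121 + 0.39·19.272085 = 14.504235
t=2.170000, y=14.504235: f=36.934952 → y ← 14.504235 + 0.39·36.934952 = 28.908866
t=2.560000, y=28.908866: f=70.785835 → y ← 28.908866 + 0.39·70.785835 = 56.515341
y(2.95) ≈ 56.5153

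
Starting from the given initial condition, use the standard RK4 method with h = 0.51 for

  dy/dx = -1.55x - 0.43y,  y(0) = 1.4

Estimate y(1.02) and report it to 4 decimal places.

RK4: k1 = f(x_n, y_n); k2 = f(x_n + h/2, y_n + (h/2)·k1); k3 = f(x_n + h/2, y_n + (h/2)·k2); k4 = f(x_n + h, y_n + h·k3); y_{n+1} = y_n + (h/6)·(k1 + 2k2 + 2k3 + k4).
x=0.000000, y=1.400000:
  k1 = f(0.000000, 1.400000) = -0.602000
  k2 = f(0.255000, 1.246490) = -0.931241
  k3 = f(0.255000, 1.162534) = -0.895139
  k4 = f(0.510000, 0.943479) = -1.196196
  y ← 1.400000 + (0.51/6)·(k1 + 2k2 + 2k3 + k4) = 0.936669
x=0.510000, y=0.936669:
  k1 = f(0.510000, 0.936669) = -1.193268
  k2 = f(0.765000, 0.632385) = -1.457676
  k3 = f(0.765000, 0.564961) = -1.428683
  k4 = f(1.020000, 0.208040) = -1.670457
  y ← 0.936669 + (0.51/6)·(k1 + 2k2 + 2k3 + k4) = 0.202571
y(1.02) ≈ 0.2026

0.2026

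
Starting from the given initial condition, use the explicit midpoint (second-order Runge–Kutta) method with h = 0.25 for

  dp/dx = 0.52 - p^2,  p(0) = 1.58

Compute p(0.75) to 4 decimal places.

Midpoint: k1 = f(x_n, p_n); k2 = f(x_n + h/2, p_n + (h/2)·k1); p_{n+1} = p_n + h·k2.
x=0.000000, p=1.580000:
  k1 = f(0.000000, 1.580000) = -1.976400
  k2 = f(0.125000, 1.332950) = -1.256756
  p ← 1.580000 + 0.25·(-1.256756) = 1.265811
x=0.250000, p=1.265811:
  k1 = f(0.250000, 1.265811) = -1.082278
  k2 = f(0.375000, 1.130526) = -0.758090
  p ← 1.265811 + 0.25·(-0.758090) = 1.076289
x=0.500000, p=1.076289:
  k1 = f(0.500000, 1.076289) = -0.638397
  k2 = f(0.625000, 0.996489) = -0.472990
  p ← 1.076289 + 0.25·(-0.472990) = 0.958041
p(0.75) ≈ 0.9580

0.9580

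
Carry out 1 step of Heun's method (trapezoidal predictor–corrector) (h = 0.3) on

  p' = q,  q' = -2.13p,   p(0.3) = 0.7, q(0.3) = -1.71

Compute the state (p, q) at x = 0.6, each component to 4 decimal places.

Heun on (p,q): k1 = f(x_n, state_n); k2 = f(x_n + h, state_n + h·k1); state_{n+1} = state_n + (h/2)·(k1 + k2).
0.300000: (0.700000, -1.710000)
  k1 = (-1.710000, -1.491000)
  predictor → (0.187000, -2.157300)
  k2 = (-2.157300, -0.398310)
  → (0.119905, -1.993396)
(p(0.6), q(0.6)) ≈ (0.1199, -1.9934)

0.1199, -1.9934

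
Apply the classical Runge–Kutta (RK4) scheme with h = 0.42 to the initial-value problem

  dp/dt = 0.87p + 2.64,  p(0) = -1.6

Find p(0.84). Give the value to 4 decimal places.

RK4: k1 = f(t_n, p_n); k2 = f(t_n + h/2, p_n + (h/2)·k1); k3 = f(t_n + h/2, p_n + (h/2)·k2); k4 = f(t_n + h, p_n + h·k3); p_{n+1} = p_n + (h/6)·(k1 + 2k2 + 2k3 + k4).
t=0.000000, p=-1.600000:
  k1 = f(0.000000, -1.600000) = 1.248000
  k2 = f(0.210000, -1.337920) = 1.476010
  k3 = f(0.210000, -1.290038) = 1.517667
  k4 = f(0.420000, -0.962580) = 1.802556
  p ← -1.600000 + (0.42/6)·(k1 + 2k2 + 2k3 + k4) = -0.967346
t=0.420000, p=-0.967346:
  k1 = f(0.420000, -0.967346) = 1.798409
  k2 = f(0.630000, -0.589681) = 2.126978
  k3 = f(0.630000, -0.520681) = 2.187007
  k4 = f(0.840000, -0.048803) = 2.597541
  p ← -0.967346 + (0.42/6)·(k1 + 2k2 + 2k3 + k4) = -0.055672
p(0.84) ≈ -0.0557

-0.0557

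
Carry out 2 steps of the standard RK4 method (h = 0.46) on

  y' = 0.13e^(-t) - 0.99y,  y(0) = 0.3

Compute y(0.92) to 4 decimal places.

RK4: k1 = f(t_n, y_n); k2 = f(t_n + h/2, y_n + (h/2)·k1); k3 = f(t_n + h/2, y_n + (h/2)·k2); k4 = f(t_n + h, y_n + h·k3); y_{n+1} = y_n + (h/6)·(k1 + 2k2 + 2k3 + k4).
t=0.000000, y=0.300000:
  k1 = f(0.000000, 0.300000) = -0.167000
  k2 = f(0.230000, 0.261590) = -0.155685
  k3 = f(0.230000, 0.264193) = -0.158261
  k4 = f(0.460000, 0.227200) = -0.142861
  y ← 0.300000 + (0.46/6)·(k1 + 2k2 + 2k3 + k4) = 0.228106
t=0.460000, y=0.228106:
  k1 = f(0.460000, 0.228106) = -0.143758
  k2 = f(0.690000, 0.195041) = -0.127886
  k3 = f(0.690000, 0.198692) = -0.131500
  k4 = f(0.920000, 0.167616) = -0.114132
  y ← 0.228106 + (0.46/6)·(k1 + 2k2 + 2k3 + k4) = 0.168562
y(0.92) ≈ 0.1686

0.1686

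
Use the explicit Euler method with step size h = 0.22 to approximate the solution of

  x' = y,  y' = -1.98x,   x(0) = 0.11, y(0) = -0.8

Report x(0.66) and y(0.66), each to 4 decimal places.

Euler on (x,y): x_{n+1} = x_n + h·x', y_{n+1} = y_n + h·y'.
0.000000: (0.110000, -0.800000); f=(-0.800000, -0.217800) → (-0.066000, -0.847916)
0.220000: (-0.066000, -0.847916); f=(-0.847916, 0.130680) → (-0.252542, -0.819166)
0.440000: (-0.252542, -0.819166); f=(-0.819166, 0.500032) → (-0.432758, -0.709159)
(x(0.66), y(0.66)) ≈ (-0.4328, -0.7092)

-0.4328, -0.7092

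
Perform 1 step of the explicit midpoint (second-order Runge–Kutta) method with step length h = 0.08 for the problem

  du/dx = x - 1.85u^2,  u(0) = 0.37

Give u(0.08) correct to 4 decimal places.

Midpoint: k1 = f(x_n, u_n); k2 = f(x_n + h/2, u_n + (h/2)·k1); u_{n+1} = u_n + h·k2.
x=0.000000, u=0.370000:
  k1 = f(0.000000, 0.370000) = -0.253265
  k2 = f(0.040000, 0.359869) = -0.199586
  u ← 0.370000 + 0.08·(-0.199586) = 0.354033
u(0.08) ≈ 0.3540

0.3540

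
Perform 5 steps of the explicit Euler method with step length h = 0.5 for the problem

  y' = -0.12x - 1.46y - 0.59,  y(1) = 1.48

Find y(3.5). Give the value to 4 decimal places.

Euler: y_{n+1} = y_n + h·f(x_n, y_n).
x=1.000000, y=1.480000: f=-2.870800 → y ← 1.480000 + 0.5·(-2.870800) = 0.044600
x=1.500000, y=0.044600: f=-0.835116 → y ← 0.044600 + 0.5·(-0.835116) = -0.372958
x=2.000000, y=-0.372958: f=-0.285481 → y ← -0.372958 + 0.5·(-0.285481) = -0.515699
x=2.500000, y=-0.515699: f=-0.137080 → y ← -0.515699 + 0.5·(-0.137080) = -0.584239
x=3.000000, y=-0.584239: f=-0.097012 → y ← -0.584239 + 0.5·(-0.097012) = -0.632744
y(3.5) ≈ -0.6327

-0.6327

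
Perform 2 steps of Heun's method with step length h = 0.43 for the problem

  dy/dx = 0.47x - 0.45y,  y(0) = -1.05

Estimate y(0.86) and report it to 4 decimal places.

-0.5572

Heun: k1 = f(x_n, y_n); k2 = f(x_n + h, y_n + h·k1); y_{n+1} = y_n + (h/2)·(k1 + k2).
x=0.000000, y=-1.050000:
  k1 = f(0.000000, -1.050000) = 0.472500
  k2 = f(0.430000, -0.846825) = 0.583171
  y ← -1.050000 + (0.43/2)·(0.472500 + 0.583171) = -0.823031
x=0.430000, y=-0.823031:
  k1 = f(0.430000, -0.823031) = 0.572464
  k2 = f(0.860000, -0.576871) = 0.663792
  y ← -0.823031 + (0.43/2)·(0.572464 + 0.663792) = -0.557236
y(0.86) ≈ -0.5572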